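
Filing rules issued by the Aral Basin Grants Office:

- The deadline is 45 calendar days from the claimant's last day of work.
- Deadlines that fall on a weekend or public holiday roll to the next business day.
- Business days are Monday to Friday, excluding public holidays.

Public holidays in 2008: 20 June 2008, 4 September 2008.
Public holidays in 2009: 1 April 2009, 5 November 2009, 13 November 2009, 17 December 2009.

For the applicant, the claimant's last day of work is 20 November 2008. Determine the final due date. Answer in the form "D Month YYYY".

5 January 2009

Trigger date 20 November 2008 + 45 calendar days = 4 January 2009.
4 January 2009 is a Sunday, so it moves to the next business day, 5 January 2009 (Monday).
Final deadline: 5 January 2009.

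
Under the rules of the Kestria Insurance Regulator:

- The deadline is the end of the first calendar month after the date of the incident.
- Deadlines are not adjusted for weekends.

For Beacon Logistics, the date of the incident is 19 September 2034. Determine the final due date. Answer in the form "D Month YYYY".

31 October 2034

The first month after 19 September 2034 is October 2034, whose last day is 31 October 2034.
No adjustment is made for weekends or holidays, so 31 October 2034 stands.
Deadline: 31 October 2034.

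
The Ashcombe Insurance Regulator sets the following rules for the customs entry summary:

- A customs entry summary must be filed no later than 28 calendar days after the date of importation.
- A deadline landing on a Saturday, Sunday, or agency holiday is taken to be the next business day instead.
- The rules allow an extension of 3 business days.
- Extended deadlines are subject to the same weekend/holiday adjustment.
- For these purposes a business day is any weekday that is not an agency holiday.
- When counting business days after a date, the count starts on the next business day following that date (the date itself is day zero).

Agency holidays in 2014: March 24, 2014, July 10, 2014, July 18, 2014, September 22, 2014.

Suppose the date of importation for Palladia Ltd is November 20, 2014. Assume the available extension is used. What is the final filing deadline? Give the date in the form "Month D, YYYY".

December 23, 2014

Adding 28 calendar days to November 20, 2014 gives December 18, 2014.
December 18, 2014 is a Thursday and not a listed holiday, so it stands.
Applying the 3-business-day extension: 3 business days after December 18, 2014 is December 23, 2014.
December 23, 2014 (Tuesday) is already a business day.
Final deadline: December 23, 2014.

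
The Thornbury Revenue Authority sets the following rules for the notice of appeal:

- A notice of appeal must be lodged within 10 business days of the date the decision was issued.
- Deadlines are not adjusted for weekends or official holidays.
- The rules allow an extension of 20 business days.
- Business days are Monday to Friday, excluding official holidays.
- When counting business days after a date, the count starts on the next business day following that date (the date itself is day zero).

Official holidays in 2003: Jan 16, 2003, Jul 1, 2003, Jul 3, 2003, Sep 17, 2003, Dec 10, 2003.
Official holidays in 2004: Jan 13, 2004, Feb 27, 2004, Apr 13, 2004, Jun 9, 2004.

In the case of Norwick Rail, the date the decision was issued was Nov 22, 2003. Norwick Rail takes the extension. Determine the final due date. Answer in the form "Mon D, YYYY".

Jan 5, 2004

10 business days after Nov 22, 2003, excluding weekends and holidays, is Dec 5, 2003.
Dec 5, 2003 is a Friday; no weekend or holiday adjustment applies.
Applying the 20-business-day extension: 20 business days after Dec 5, 2003 is Jan 5, 2004.
No adjustment is made for weekends or holidays, so Jan 5, 2004 stands.
Final deadline: Jan 5, 2004.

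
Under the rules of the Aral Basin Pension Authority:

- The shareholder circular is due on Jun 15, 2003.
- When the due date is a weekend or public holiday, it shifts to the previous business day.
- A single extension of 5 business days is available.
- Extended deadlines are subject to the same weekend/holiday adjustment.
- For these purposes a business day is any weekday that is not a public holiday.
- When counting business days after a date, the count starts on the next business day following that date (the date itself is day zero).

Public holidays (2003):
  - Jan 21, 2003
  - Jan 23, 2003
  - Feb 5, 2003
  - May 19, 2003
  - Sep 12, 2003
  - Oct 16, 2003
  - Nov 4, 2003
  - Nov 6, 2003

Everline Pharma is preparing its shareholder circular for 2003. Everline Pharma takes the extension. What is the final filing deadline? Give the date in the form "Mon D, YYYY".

The statutory due date is Jun 15, 2003.
Jun 15, 2003 is a Sunday; the preceding business day is Jun 13, 2003 (Friday).
Applying the 5-business-day extension: 5 business days after Jun 13, 2003 is Jun 20, 2003.
Jun 20, 2003 falls on a Friday, which is a business day, so no adjustment is needed.
Deadline: Jun 20, 2003.

Jun 20, 2003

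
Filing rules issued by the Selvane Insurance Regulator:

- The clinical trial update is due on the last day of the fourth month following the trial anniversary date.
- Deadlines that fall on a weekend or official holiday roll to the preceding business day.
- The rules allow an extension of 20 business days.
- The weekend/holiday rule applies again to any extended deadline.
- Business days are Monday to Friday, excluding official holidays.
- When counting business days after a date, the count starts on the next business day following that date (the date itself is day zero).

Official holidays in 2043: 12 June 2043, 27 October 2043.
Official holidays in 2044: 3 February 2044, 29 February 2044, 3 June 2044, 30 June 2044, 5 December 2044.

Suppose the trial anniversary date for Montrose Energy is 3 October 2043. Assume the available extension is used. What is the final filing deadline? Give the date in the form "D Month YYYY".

28 March 2044

The fourth month after 3 October 2043 is February 2044, whose last day is 29 February 2044.
Because 29 February 2044 is a listed holiday, the deadline becomes 26 February 2044 (Friday).
Counting 20 further business days from 26 February 2044 reaches 28 March 2044.
28 March 2044 falls on a Monday, which is a business day, so no adjustment is needed.
Final deadline: 28 March 2044.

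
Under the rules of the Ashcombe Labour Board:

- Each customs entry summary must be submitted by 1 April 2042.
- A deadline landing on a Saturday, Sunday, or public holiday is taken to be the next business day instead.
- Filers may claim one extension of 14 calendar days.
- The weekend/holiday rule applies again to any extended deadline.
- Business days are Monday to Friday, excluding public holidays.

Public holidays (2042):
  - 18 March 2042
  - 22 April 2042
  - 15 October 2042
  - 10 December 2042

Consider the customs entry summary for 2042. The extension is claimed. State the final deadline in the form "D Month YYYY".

15 April 2042

The statutory due date is 1 April 2042.
1 April 2042 is a Tuesday and not a listed holiday, so it stands.
The 14-calendar-day extension moves the deadline from 1 April 2042 to 15 April 2042.
15 April 2042 is a Tuesday and not a listed holiday, so it stands.
Deadline: 15 April 2042.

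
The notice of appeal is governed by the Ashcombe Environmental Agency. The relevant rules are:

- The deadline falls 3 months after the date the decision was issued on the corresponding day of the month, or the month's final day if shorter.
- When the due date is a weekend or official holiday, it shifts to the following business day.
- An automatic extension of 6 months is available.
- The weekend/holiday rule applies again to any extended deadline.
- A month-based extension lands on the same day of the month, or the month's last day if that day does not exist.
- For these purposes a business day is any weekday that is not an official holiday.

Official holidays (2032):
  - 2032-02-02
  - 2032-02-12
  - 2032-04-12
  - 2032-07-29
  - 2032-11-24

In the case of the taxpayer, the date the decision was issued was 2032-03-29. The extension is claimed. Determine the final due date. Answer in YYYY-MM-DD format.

3 months from 2032-03-29 is 2032-06-29.
Since 2032-06-29 is a Tuesday and not a holiday, the date is unchanged.
Applying the 6 months extension: 6 months after 2032-06-29 is 2032-12-29.
Since 2032-12-29 is a Wednesday and not a holiday, the date is unchanged.
Final deadline: 2032-12-29.

2032-12-29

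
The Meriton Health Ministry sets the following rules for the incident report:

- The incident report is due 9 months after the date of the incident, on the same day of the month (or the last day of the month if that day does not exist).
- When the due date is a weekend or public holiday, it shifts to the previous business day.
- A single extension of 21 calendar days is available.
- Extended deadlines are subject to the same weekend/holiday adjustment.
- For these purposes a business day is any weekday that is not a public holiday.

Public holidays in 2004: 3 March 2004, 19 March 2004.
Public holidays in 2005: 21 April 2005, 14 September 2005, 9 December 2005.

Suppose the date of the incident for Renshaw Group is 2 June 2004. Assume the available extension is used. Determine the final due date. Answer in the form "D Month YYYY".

9 months after 2 June 2004, on the same day of the month, is 2 March 2005.
2 March 2005 is a Wednesday and not a listed holiday, so it stands.
The 21-calendar-day extension moves the deadline from 2 March 2005 to 23 March 2005.
Since 23 March 2005 is a Wednesday and not a holiday, the date is unchanged.
Final deadline: 23 March 2005.

23 March 2005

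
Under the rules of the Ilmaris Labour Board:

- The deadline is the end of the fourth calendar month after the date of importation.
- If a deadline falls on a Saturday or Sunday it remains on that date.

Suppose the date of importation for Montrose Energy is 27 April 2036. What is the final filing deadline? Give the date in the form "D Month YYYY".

4 months after 27 April 2036 is August 2036; that month ends on 31 August 2036.
31 August 2036 falls on a Sunday. The rules make no weekend/holiday allowance, so it remains 31 August 2036.
So the filing is due 31 August 2036.

31 August 2036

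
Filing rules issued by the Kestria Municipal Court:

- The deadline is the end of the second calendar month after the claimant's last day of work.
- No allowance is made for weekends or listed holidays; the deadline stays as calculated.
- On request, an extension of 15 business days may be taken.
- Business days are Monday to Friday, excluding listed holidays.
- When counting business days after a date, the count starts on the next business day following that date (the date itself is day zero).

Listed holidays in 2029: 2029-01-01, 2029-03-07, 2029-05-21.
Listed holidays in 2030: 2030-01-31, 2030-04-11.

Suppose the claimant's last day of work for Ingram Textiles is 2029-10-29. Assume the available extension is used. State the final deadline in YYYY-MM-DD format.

2 months after 2029-10-29 is December 2029; that month ends on 2029-12-31.
No adjustment is made for weekends or holidays, so 2029-12-31 stands.
Counting 15 further business days from 2029-12-31 reaches 2030-01-21.
2030-01-21 is a Monday; no weekend or holiday adjustment applies.
The final due date is 2030-01-21.

2030-01-21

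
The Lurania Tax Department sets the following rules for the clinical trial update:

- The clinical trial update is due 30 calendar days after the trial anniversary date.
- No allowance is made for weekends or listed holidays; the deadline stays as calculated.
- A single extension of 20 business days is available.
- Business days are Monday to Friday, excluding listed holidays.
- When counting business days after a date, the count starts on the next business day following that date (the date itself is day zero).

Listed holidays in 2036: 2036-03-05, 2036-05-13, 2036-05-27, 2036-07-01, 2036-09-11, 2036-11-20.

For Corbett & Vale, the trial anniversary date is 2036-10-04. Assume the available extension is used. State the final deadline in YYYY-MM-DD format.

2036-12-02

From 2036-10-04, 30 calendar days later is 2036-11-03.
No adjustment is made for weekends or holidays, so 2036-11-03 stands.
The 20-business-day extension runs from 2036-11-03 to 2036-12-02.
2036-12-02 falls on a Tuesday. The rules make no weekend/holiday allowance, so it remains 2036-12-02.
So the filing is due 2036-12-02.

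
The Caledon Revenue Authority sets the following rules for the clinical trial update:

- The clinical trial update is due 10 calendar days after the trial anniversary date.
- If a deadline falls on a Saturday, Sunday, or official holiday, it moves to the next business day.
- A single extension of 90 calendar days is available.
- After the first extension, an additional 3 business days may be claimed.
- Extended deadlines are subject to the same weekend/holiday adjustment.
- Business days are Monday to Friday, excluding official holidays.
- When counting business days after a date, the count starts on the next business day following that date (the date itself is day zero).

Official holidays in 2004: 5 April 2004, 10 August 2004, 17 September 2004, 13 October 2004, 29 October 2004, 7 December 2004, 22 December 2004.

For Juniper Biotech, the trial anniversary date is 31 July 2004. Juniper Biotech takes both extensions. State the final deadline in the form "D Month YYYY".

From 31 July 2004, 10 calendar days later is 10 August 2004.
10 August 2004 is a listed holiday, so it moves to the next business day, 11 August 2004 (Wednesday).
Applying the 90-calendar-day extension: 11 August 2004 + 90 days = 9 November 2004.
Since 9 November 2004 is a Tuesday and not a holiday, the date is unchanged.
Counting 3 further business days from 9 November 2004 reaches 12 November 2004.
12 November 2004 (Friday) is already a business day.
The final due date is 12 November 2004.

12 November 2004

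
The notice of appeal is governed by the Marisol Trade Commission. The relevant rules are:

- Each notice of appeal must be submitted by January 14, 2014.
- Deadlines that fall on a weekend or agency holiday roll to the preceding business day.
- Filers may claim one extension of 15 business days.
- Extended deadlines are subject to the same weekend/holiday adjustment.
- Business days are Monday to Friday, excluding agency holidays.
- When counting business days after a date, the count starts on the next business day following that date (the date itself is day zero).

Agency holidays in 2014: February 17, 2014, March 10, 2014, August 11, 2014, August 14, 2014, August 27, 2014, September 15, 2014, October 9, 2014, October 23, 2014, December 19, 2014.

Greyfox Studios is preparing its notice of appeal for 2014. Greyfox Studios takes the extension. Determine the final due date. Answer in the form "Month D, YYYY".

February 4, 2014

The stated deadline is January 14, 2014.
January 14, 2014 (Tuesday) is already a business day.
Applying the 15-business-day extension: 15 business days after January 14, 2014 is February 4, 2014.
February 4, 2014 (Tuesday) is already a business day.
Deadline: February 4, 2014.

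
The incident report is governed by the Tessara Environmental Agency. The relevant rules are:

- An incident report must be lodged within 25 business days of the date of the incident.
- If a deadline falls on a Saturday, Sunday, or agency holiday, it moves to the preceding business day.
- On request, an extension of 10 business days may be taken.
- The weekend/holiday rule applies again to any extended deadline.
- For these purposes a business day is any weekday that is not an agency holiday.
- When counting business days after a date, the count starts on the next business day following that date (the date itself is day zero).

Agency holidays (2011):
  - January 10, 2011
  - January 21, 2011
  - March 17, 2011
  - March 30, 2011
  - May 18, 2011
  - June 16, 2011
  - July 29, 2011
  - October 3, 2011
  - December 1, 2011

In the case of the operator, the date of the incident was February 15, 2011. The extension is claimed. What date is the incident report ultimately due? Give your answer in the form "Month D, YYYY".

Starting the day after February 15, 2011 and counting 25 business days lands on March 23, 2011.
March 23, 2011 (Wednesday) is already a business day.
Applying the 10-business-day extension: 10 business days after March 23, 2011 is April 7, 2011.
April 7, 2011 falls on a Thursday, which is a business day, so no adjustment is needed.
The final due date is April 7, 2011.

April 7, 2011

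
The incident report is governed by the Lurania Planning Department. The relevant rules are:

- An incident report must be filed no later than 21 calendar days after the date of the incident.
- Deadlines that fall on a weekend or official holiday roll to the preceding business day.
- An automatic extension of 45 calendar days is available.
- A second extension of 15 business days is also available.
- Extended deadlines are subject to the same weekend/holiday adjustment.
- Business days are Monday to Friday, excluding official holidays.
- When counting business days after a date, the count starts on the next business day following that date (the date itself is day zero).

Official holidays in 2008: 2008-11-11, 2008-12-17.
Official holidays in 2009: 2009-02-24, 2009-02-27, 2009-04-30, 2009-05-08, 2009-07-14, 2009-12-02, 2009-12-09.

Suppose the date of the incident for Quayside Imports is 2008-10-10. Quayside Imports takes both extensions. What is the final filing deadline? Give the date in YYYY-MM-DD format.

2009-01-06

21 calendar days after 2008-10-10 is 2008-10-31.
2008-10-31 (Friday) is already a business day.
The 45-calendar-day extension moves the deadline from 2008-10-31 to 2008-12-15.
2008-12-15 is a Monday and not a listed holiday, so it stands.
Applying the 15-business-day extension: 15 business days after 2008-12-15 is 2009-01-06.
2009-01-06 (Tuesday) is already a business day.
Deadline: 2009-01-06.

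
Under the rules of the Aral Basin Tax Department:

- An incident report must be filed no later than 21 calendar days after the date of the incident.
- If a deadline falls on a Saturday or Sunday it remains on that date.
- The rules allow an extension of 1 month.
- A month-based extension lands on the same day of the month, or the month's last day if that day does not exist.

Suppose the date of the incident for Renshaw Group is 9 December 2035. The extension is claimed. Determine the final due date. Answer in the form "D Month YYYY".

21 calendar days after 9 December 2035 is 30 December 2035.
No adjustment is made for weekends or holidays, so 30 December 2035 stands.
The 1 month extension carries 30 December 2035 to 30 January 2036.
30 January 2036 falls on a Wednesday. The rules make no weekend/holiday allowance, so it remains 30 January 2036.
Deadline: 30 January 2036.

30 January 2036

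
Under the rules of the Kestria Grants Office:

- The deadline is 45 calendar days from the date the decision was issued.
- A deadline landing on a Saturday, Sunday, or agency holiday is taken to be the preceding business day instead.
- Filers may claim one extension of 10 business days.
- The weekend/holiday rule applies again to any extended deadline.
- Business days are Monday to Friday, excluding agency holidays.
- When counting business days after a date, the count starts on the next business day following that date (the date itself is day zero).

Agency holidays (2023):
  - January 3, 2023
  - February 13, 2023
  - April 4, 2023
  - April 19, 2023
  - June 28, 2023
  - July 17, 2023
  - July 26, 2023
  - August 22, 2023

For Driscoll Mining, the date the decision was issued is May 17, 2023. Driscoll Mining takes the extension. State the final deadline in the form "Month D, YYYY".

Adding 45 calendar days to May 17, 2023 gives July 1, 2023.
July 1, 2023 falls on a Saturday. Rolling to the preceding business day gives June 30, 2023, a Friday.
Counting 10 further business days from June 30, 2023 reaches July 14, 2023.
July 14, 2023 is a Friday and not a listed holiday, so it stands.
Deadline: July 14, 2023.

July 14, 2023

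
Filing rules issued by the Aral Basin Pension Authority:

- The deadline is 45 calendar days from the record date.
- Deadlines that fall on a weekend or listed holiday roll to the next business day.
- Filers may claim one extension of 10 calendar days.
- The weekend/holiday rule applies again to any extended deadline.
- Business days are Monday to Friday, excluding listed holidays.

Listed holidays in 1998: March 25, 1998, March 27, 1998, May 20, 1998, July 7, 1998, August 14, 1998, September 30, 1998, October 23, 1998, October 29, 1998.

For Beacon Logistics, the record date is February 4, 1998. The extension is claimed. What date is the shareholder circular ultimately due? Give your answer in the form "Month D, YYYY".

From February 4, 1998, 45 calendar days later is March 21, 1998.
March 21, 1998 is a Saturday; the next business day is March 23, 1998 (Monday).
Add the 10 calendar-day extension to March 23, 1998: April 2, 1998.
Since April 2, 1998 is a Thursday and not a holiday, the date is unchanged.
Final deadline: April 2, 1998.

April 2, 1998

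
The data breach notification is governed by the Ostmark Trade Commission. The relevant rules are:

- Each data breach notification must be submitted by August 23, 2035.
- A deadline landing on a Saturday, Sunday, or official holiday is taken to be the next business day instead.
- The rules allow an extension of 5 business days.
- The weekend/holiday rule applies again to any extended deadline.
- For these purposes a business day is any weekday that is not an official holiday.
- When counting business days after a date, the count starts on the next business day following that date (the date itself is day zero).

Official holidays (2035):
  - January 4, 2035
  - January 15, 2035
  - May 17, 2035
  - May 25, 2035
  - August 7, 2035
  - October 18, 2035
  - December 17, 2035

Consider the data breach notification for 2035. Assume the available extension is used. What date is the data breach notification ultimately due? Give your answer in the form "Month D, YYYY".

August 30, 2035

The stated deadline is August 23, 2035.
August 23, 2035 is a Thursday and not a listed holiday, so it stands.
Applying the 5-business-day extension: 5 business days after August 23, 2035 is August 30, 2035.
August 30, 2035 (Thursday) is already a business day.
The final due date is August 30, 2035.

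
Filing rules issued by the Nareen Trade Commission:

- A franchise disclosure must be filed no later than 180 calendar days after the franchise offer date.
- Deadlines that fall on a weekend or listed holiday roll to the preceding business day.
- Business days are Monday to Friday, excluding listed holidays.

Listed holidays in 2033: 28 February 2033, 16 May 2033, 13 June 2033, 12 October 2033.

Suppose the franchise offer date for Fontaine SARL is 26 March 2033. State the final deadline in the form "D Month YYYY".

Adding 180 calendar days to 26 March 2033 gives 22 September 2033.
22 September 2033 falls on a Thursday, which is a business day, so no adjustment is needed.
The final due date is 22 September 2033.

22 September 2033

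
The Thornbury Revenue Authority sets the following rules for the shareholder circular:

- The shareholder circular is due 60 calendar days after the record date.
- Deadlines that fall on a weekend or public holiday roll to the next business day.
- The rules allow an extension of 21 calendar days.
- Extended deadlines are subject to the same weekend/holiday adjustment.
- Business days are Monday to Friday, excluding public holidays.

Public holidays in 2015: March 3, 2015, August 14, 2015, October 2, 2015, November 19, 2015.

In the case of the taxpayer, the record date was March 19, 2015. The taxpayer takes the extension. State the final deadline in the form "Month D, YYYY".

June 8, 2015

From March 19, 2015, 60 calendar days later is May 18, 2015.
May 18, 2015 (Monday) is already a business day.
The 21-calendar-day extension moves the deadline from May 18, 2015 to June 8, 2015.
June 8, 2015 falls on a Monday, which is a business day, so no adjustment is needed.
Deadline: June 8, 2015.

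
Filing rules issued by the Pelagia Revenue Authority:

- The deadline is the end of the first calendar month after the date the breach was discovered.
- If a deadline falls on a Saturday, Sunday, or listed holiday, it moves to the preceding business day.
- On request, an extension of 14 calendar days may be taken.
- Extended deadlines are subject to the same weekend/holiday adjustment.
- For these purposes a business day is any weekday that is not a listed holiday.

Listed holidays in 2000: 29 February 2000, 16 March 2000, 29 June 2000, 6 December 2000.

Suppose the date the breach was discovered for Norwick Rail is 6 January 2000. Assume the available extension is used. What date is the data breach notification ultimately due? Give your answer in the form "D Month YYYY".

1 month after 6 January 2000 falls in February 2000; the last day of that month is 29 February 2000.
29 February 2000 falls on a listed holiday. Rolling to the preceding business day gives 28 February 2000, a Monday.
With the 14-day extension, 28 February 2000 becomes 13 March 2000.
13 March 2000 is a Monday and not a listed holiday, so it stands.
The final due date is 13 March 2000.

13 March 2000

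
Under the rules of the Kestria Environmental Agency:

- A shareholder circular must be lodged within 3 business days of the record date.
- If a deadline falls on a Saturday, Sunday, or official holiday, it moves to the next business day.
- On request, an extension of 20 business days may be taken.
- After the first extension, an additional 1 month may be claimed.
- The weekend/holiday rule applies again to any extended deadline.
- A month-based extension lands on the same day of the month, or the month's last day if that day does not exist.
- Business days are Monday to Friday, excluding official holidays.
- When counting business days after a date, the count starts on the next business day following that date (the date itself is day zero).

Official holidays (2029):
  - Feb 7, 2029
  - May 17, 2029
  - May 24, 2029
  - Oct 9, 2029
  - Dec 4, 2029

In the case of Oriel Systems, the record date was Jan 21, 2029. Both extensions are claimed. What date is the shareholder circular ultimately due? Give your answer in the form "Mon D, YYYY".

Mar 22, 2029

Starting the day after Jan 21, 2029 and counting 3 business days lands on Jan 24, 2029.
Jan 24, 2029 (Wednesday) is already a business day.
The 20-business-day extension runs from Jan 24, 2029 to Feb 22, 2029.
Feb 22, 2029 is a Thursday and not a listed holiday, so it stands.
The 1 month extension carries Feb 22, 2029 to Mar 22, 2029.
Since Mar 22, 2029 is a Thursday and not a holiday, the date is unchanged.
So the filing is due Mar 22, 2029.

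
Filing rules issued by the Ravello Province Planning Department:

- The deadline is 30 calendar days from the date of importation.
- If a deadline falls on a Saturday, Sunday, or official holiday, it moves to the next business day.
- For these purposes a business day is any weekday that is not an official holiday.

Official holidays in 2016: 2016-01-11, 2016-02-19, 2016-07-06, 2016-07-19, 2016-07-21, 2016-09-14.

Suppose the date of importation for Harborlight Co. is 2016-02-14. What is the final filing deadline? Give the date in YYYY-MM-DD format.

From 2016-02-14, 30 calendar days later is 2016-03-15.
2016-03-15 (Tuesday) is already a business day.
So the filing is due 2016-03-15.

2016-03-15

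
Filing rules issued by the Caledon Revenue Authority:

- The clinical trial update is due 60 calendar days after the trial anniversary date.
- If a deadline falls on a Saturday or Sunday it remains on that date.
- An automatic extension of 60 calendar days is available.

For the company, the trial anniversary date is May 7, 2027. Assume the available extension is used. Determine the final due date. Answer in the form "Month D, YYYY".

60 calendar days after May 7, 2027 is July 6, 2027.
July 6, 2027 is a Tuesday; no weekend or holiday adjustment applies.
Applying the 60-calendar-day extension: July 6, 2027 + 60 days = September 4, 2027.
September 4, 2027 falls on a Saturday. The rules make no weekend/holiday allowance, so it remains September 4, 2027.
So the filing is due September 4, 2027.

September 4, 2027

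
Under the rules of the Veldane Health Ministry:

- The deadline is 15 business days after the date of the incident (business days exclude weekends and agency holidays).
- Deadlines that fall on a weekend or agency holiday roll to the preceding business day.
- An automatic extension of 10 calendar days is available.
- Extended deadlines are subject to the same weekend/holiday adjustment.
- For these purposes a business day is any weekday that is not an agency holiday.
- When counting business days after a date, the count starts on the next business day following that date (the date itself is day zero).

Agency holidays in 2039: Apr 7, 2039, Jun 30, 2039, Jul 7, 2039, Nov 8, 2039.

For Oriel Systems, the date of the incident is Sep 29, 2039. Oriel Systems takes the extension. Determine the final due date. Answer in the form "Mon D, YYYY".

Oct 28, 2039

Starting the day after Sep 29, 2039 and counting 15 business days lands on Oct 20, 2039.
Since Oct 20, 2039 is a Thursday and not a holiday, the date is unchanged.
The 10-calendar-day extension moves the deadline from Oct 20, 2039 to Oct 30, 2039.
Oct 30, 2039 is a Sunday; the preceding business day is Oct 28, 2039 (Friday).
Final deadline: Oct 28, 2039.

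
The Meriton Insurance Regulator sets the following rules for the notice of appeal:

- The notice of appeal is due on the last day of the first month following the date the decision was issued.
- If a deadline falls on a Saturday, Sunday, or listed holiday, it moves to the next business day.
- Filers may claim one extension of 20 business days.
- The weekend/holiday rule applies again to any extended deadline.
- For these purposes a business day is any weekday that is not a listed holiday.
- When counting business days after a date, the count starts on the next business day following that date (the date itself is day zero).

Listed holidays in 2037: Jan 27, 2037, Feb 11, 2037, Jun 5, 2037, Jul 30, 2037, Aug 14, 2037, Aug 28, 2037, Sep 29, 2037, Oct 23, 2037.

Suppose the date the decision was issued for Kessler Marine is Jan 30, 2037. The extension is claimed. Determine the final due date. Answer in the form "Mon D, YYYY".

1 month after Jan 30, 2037 falls in February 2037; the last day of that month is Feb 28, 2037.
Feb 28, 2037 falls on a Saturday. Rolling to the next business day gives Mar 2, 2037, a Monday.
The 20-business-day extension runs from Mar 2, 2037 to Mar 30, 2037.
Mar 30, 2037 (Monday) is already a business day.
Deadline: Mar 30, 2037.

Mar 30, 2037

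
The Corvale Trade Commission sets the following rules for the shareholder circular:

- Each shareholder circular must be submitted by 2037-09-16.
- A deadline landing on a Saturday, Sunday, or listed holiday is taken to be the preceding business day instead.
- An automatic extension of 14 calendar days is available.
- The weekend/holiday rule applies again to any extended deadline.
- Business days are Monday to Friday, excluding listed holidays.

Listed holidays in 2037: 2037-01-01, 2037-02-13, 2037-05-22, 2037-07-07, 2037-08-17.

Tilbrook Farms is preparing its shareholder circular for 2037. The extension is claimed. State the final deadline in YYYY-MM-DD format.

2037-09-30

The statutory due date is 2037-09-16.
2037-09-16 is a Wednesday and not a listed holiday, so it stands.
The 14-calendar-day extension moves the deadline from 2037-09-16 to 2037-09-30.
Since 2037-09-30 is a Wednesday and not a holiday, the date is unchanged.
Final deadline: 2037-09-30.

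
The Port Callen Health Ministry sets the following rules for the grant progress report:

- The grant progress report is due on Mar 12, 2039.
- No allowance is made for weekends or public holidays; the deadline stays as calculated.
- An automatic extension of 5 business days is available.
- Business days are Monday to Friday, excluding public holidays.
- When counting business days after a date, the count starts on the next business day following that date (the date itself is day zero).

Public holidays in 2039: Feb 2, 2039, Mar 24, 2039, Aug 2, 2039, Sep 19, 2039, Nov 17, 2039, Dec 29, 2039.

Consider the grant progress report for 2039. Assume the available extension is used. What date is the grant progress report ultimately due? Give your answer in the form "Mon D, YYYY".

Start from the fixed due date, Mar 12, 2039.
No adjustment is made for weekends or holidays, so Mar 12, 2039 stands.
Counting 5 further business days from Mar 12, 2039 reaches Mar 18, 2039.
Mar 18, 2039 is a Friday; no weekend or holiday adjustment applies.
The final due date is Mar 18, 2039.

Mar 18, 2039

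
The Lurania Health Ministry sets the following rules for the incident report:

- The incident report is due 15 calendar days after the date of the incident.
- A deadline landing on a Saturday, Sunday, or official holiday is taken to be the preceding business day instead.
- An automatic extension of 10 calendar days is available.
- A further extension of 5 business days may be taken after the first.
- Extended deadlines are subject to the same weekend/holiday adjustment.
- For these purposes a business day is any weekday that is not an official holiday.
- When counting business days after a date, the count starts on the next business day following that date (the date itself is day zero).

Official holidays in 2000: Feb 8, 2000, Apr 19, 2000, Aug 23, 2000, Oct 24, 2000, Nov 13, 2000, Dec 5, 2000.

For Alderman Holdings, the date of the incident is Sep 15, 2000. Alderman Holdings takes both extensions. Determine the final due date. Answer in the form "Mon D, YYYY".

Oct 16, 2000

Adding 15 calendar days to Sep 15, 2000 gives Sep 30, 2000.
Because Sep 30, 2000 is a Saturday, the deadline becomes Sep 29, 2000 (Friday).
The 10-calendar-day extension moves the deadline from Sep 29, 2000 to Oct 9, 2000.
Oct 9, 2000 falls on a Monday, which is a business day, so no adjustment is needed.
Counting 5 further business days from Oct 9, 2000 reaches Oct 16, 2000.
Since Oct 16, 2000 is a Monday and not a holiday, the date is unchanged.
Final deadline: Oct 16, 2000.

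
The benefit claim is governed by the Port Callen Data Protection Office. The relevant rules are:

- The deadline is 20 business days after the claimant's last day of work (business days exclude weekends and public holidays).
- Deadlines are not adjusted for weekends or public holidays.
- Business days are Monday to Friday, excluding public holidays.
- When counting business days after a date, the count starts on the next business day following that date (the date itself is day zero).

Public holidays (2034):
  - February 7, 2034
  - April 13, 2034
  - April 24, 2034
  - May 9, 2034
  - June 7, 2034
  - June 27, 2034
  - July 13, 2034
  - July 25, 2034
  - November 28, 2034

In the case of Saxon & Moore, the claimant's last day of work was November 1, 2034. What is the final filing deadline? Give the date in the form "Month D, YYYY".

November 30, 2034

Counting 20 business days after November 1, 2034 (skipping weekends and listed holidays) reaches November 30, 2034.
No adjustment is made for weekends or holidays, so November 30, 2034 stands.
The final due date is November 30, 2034.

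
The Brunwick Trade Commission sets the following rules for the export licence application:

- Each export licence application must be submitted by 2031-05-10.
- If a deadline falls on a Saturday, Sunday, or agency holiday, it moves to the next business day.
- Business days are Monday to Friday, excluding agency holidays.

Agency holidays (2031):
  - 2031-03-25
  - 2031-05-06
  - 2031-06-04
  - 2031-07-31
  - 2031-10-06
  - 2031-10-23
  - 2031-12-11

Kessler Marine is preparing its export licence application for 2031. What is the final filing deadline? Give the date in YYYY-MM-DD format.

2031-05-12

Start from the fixed due date, 2031-05-10.
Because 2031-05-10 is a Saturday, the deadline becomes 2031-05-12 (Monday).
The final due date is 2031-05-12.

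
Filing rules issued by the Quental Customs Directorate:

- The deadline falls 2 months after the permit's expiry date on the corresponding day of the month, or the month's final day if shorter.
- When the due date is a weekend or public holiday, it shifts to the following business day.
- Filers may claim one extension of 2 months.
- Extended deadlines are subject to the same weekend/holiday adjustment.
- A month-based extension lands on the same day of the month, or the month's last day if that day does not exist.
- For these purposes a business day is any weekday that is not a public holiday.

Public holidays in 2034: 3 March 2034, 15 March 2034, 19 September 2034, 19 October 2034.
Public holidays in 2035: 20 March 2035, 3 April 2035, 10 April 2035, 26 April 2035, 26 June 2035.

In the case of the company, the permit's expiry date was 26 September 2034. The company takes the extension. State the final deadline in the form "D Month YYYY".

Moving 2 months forward from 26 September 2034 on the corresponding day gives 26 November 2034.
26 November 2034 is a Sunday, so it moves to the next business day, 27 November 2034 (Monday).
The 2 months extension carries 27 November 2034 to 27 January 2035.
27 January 2035 is a Saturday; the next business day is 29 January 2035 (Monday).
So the filing is due 29 January 2035.

29 January 2035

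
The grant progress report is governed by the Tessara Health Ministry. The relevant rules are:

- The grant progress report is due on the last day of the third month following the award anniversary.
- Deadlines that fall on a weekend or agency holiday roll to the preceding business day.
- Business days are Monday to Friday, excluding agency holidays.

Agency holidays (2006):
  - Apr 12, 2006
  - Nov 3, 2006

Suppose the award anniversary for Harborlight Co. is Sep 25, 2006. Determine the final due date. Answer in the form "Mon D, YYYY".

Dec 29, 2006

3 months after Sep 25, 2006 falls in December 2006; the last day of that month is Dec 31, 2006.
Dec 31, 2006 is a Sunday, so it moves to the preceding business day, Dec 29, 2006 (Friday).
The final due date is Dec 29, 2006.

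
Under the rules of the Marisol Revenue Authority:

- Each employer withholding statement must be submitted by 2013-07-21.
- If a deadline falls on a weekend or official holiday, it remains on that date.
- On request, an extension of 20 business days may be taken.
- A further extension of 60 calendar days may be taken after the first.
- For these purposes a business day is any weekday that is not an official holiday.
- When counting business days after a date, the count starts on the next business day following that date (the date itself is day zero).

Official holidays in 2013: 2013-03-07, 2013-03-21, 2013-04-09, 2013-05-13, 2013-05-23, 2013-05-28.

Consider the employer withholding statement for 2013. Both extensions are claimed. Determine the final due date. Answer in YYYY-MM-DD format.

Start from the fixed due date, 2013-07-21.
2013-07-21 is a Sunday; no weekend or holiday adjustment applies.
Applying the 20-business-day extension: 20 business days after 2013-07-21 is 2013-08-16.
No adjustment is made for weekends or holidays, so 2013-08-16 stands.
Add the 60 calendar-day extension to 2013-08-16: 2013-10-15.
2013-10-15 falls on a Tuesday. The rules make no weekend/holiday allowance, so it remains 2013-10-15.
Deadline: 2013-10-15.

2013-10-15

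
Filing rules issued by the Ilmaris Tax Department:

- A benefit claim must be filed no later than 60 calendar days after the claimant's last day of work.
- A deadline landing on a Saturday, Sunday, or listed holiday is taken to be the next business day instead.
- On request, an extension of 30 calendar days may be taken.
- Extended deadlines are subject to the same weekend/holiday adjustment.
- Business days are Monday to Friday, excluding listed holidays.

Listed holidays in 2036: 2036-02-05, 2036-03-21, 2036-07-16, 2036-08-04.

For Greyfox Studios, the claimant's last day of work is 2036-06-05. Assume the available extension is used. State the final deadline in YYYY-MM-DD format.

60 calendar days after 2036-06-05 is 2036-08-04.
2036-08-04 falls on a listed holiday. Rolling to the next business day gives 2036-08-05, a Tuesday.
The 30-calendar-day extension moves the deadline from 2036-08-05 to 2036-09-04.
2036-09-04 is a Thursday and not a listed holiday, so it stands.
The final due date is 2036-09-04.

2036-09-04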